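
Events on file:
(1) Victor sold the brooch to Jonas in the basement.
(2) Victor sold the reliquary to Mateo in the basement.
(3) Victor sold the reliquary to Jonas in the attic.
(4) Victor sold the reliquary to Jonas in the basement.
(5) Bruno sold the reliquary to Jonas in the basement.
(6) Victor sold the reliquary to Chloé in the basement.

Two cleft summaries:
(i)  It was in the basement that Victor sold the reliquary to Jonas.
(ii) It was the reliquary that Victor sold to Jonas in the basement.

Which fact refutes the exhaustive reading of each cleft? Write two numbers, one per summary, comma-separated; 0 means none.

3, 1

Summary (i) focuses "in the basement" (the setting); background same agent, thing, recipient (Victor / the reliquary / Jonas). Fact (3) matches that background with setting = in the attic — refutes (i).
Summary (ii) focuses "the reliquary" (the thing); background same agent, recipient, setting (Victor / Jonas / in the basement). Fact (1) matches that background with thing = the brooch — refutes (ii).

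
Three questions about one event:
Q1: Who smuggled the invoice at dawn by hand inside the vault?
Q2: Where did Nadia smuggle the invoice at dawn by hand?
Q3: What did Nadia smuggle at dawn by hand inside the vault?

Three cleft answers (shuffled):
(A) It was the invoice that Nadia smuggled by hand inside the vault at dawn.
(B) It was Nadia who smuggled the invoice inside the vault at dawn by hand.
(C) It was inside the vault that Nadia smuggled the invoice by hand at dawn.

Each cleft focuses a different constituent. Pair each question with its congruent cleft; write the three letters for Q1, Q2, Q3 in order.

BCA

Q1 asks about the subject (agent); cleft (B) focuses "Nadia", which is the subject (agent) — so Q1 → B.
Q2 asks about the location; cleft (C) focuses "inside the vault", which is the location — so Q2 → C.
Q3 asks about the direct object; cleft (A) focuses "the invoice", which is the direct object — so Q3 → A.
Mapping: Q1→B, Q2→C, Q3→A.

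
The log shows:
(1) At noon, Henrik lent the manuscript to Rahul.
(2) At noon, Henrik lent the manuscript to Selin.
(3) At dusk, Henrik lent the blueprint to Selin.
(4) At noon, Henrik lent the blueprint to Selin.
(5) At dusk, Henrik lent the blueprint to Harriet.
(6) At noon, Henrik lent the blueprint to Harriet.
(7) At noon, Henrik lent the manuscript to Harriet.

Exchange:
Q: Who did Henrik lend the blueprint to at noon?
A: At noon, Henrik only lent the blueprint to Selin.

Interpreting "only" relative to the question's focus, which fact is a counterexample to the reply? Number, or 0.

6

Answering "Who did ... to ...?" puts focus on the recipient — here, "Selin".
"Only" then excludes alternative recipients while the background — agent = Henrik, thing = the blueprint, setting = at noon — is held fixed.
Fact (6) shares the background with a different recipient (Harriet) — counterexample.
(Fact (2) would refute a reading with focus on the thing — but that is not what the question asks.)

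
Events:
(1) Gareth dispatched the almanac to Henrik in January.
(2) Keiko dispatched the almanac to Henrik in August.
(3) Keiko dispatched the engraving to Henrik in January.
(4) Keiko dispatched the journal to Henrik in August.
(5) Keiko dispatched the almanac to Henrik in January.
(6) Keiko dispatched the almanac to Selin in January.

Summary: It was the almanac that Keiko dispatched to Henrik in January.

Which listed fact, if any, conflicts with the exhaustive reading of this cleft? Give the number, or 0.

The cleft puts "the almanac" in focus and presupposes the open proposition with same agent, recipient, setting (Keiko / Henrik / in January).
The exhaustive reading says no other thing fits that background.
Fact (3) shares the background but with thing = the engraving; exhaustivity is violated.

3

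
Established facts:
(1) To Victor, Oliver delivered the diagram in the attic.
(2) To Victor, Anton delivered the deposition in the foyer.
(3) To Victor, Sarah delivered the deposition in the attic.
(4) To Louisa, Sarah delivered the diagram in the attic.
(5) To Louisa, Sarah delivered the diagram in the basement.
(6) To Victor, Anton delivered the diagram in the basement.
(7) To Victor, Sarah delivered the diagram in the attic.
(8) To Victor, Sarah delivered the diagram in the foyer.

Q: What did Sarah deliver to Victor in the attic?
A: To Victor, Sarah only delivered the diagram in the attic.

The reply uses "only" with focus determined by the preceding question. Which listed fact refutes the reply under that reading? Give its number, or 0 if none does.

3

Answering "What did ...?" puts focus on the thing — here, "the diagram".
So "only" ranges over things; the rest (Sarah as agent and Victor as recipient and in the attic as setting) is presupposed.
Fact (3) shares the background with a different thing (the deposition) — counterexample.
(Fact (8) would refute a reading with focus on the setting — but that is not what the question asks.)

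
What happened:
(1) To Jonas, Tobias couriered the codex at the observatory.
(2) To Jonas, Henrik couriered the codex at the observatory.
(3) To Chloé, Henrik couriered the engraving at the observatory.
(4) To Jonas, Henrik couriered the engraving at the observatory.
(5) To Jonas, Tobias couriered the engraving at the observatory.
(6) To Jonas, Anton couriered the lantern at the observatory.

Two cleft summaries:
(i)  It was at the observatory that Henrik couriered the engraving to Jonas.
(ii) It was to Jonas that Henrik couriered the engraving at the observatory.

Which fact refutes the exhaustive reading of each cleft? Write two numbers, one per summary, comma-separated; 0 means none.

0, 3

(i): focus "at the observatory". No fact shares agent = Henrik, thing = the engraving, recipient = Jonas with a different setting. 0.
(ii): focus "Jonas". Looking for agent = Henrik, thing = the engraving, setting = at the observatory with some other recipient — fact (3) has Chloé there. Refuted.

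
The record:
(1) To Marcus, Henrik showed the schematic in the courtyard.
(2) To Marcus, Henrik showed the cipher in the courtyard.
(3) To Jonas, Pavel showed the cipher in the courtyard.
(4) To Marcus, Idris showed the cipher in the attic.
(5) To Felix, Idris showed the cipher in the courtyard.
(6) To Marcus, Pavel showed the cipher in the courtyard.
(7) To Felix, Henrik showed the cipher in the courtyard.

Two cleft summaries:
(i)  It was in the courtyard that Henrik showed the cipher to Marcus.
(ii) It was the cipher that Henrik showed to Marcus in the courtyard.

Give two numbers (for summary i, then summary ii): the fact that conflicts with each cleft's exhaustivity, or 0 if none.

0, 1

(i): focus "in the courtyard". No fact shares same agent, thing, recipient (Henrik / the cipher / Marcus) with a different setting. 0.
(ii): focus "the cipher". Looking for same agent, recipient, setting (Henrik / Marcus / in the courtyard) with some other thing — fact (1) has the schematic there. Refuted.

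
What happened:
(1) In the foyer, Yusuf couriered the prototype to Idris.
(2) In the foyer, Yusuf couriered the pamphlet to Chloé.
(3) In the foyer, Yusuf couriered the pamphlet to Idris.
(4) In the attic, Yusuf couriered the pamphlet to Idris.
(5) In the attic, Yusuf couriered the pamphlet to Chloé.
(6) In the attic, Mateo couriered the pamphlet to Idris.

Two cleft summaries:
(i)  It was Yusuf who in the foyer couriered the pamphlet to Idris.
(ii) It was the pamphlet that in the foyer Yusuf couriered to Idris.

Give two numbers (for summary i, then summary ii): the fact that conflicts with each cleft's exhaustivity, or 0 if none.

Summary (i) focuses "Yusuf" (the agent); background the pamphlet as thing and Idris as recipient and in the foyer as setting. No fact matches that background with a different agent, so 0.
Summary (ii) focuses "the pamphlet" (the thing); background Yusuf as agent and Idris as recipient and in the foyer as setting. Fact (1) matches that background with thing = the prototype — refutes (ii).

0, 1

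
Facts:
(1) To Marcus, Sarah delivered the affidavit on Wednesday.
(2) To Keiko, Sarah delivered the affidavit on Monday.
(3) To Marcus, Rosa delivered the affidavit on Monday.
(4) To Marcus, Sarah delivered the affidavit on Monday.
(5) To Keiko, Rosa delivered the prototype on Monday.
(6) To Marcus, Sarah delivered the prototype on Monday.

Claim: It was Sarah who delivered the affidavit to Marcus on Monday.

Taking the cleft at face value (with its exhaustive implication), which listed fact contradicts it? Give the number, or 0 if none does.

Focus of the cleft: "Sarah" (the agent). Presupposed background: the affidavit as thing and Marcus as recipient and on Monday as setting.
Exhaustivity: Sarah is the only agent satisfying that background.
Fact (3) shares the background but with agent = Rosa; exhaustivity is violated.

3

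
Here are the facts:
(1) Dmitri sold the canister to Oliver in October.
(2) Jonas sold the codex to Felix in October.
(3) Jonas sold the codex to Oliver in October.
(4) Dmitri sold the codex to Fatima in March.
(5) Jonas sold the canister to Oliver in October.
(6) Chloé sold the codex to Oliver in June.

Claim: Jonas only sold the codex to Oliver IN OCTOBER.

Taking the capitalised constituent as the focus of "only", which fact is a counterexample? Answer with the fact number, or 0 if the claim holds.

0

The capitals mark "in October" as focus. So "only" rules out other settings, with the rest (same agent, thing, recipient (Jonas / the codex / Oliver)) as background.
No fact matches same agent, thing, recipient (Jonas / the codex / Oliver) with a different setting — every other fact differs on at least one backgrounded slot. So no fact refutes it.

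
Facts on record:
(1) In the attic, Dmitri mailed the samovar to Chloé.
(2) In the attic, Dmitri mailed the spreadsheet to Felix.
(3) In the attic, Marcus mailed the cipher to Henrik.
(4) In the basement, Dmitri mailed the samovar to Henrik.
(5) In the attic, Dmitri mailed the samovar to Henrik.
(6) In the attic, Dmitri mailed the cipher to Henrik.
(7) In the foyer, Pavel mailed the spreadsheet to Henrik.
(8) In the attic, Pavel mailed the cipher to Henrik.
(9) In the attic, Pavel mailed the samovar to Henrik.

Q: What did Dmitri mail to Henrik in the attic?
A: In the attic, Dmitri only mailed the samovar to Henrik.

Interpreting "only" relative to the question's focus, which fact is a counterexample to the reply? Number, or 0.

6

The question "What did ...?" targets the thing, so in the reply the focus falls on "the samovar".
So "only" ranges over things; the rest (agent = Dmitri, recipient = Henrik, setting = in the attic) is presupposed.
Fact (6) keeps agent = Dmitri, recipient = Henrik, setting = in the attic but has thing = the cipher; that refutes the reply.
(Fact (1) would refute a reading with focus on the recipient — but that is not what the question asks.)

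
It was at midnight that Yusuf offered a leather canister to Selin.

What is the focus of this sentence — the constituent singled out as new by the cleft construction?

at midnight

In an it-cleft "It was X that/who ...", the clefted constituent X is the focus; the that/who-clause expresses the presupposed open proposition.
Here the focus is "at midnight". The backgrounded (presupposed) material includes "Yusuf", "a leather canister" and "to Selin".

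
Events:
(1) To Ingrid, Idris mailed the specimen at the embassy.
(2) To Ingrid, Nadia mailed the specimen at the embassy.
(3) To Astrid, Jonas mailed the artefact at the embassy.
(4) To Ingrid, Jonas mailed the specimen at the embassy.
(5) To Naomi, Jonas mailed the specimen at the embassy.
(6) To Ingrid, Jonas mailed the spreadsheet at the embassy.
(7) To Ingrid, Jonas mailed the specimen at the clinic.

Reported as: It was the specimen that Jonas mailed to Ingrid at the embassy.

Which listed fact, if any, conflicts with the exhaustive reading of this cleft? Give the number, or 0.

6

Focus of the cleft: "the specimen" (the thing). Presupposed background: Jonas as agent and Ingrid as recipient and at the embassy as setting.
Exhaustivity: the specimen is the only thing satisfying that background.
Fact (6) shares the background but with thing = the spreadsheet; exhaustivity is violated.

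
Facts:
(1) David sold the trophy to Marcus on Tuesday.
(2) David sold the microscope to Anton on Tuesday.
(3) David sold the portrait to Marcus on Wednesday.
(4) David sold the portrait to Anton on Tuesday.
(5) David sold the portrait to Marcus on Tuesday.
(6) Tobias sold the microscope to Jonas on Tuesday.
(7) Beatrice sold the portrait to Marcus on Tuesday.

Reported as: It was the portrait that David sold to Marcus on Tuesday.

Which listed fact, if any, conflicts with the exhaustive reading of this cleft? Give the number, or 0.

Focus of the cleft: "the portrait" (the thing). Presupposed background: David as agent and Marcus as recipient and on Tuesday as setting.
The exhaustive reading says no other thing fits that background.
Fact (1) shares the background but with thing = the trophy; exhaustivity is violated.

1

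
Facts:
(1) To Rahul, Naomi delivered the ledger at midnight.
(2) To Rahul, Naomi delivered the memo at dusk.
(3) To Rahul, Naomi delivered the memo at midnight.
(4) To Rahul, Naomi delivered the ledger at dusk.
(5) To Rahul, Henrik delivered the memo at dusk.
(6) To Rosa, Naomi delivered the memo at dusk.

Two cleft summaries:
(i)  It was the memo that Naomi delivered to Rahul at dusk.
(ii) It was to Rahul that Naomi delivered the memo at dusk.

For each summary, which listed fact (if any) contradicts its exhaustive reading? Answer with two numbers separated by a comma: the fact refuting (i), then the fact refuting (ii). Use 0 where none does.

(i): focus "the memo". Looking for same agent, recipient, setting (Naomi / Rahul / at dusk) with some other thing — fact (4) has the ledger there. Refuted.
(ii): focus "Rahul". Looking for same agent, thing, setting (Naomi / the memo / at dusk) with some other recipient — fact (6) has Rosa there. Refuted.

4, 6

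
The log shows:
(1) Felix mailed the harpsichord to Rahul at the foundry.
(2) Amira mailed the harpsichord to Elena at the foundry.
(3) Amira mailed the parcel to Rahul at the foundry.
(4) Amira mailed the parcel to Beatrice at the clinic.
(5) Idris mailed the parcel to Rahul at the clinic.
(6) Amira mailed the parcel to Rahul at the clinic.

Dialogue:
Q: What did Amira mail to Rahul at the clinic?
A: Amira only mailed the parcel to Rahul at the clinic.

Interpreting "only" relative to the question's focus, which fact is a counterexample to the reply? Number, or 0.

0

Answering "What did ...?" puts focus on the thing — here, "the parcel".
"Only" then excludes alternative things while the background — Amira as agent and Rahul as recipient and at the clinic as setting — is held fixed.
No fact keeps Amira as agent and Rahul as recipient and at the clinic as setting while changing the thing; every other fact differs on something backgrounded. The reply stands.
(Fact (3) would refute a reading with focus on the setting — but that is not what the question asks.)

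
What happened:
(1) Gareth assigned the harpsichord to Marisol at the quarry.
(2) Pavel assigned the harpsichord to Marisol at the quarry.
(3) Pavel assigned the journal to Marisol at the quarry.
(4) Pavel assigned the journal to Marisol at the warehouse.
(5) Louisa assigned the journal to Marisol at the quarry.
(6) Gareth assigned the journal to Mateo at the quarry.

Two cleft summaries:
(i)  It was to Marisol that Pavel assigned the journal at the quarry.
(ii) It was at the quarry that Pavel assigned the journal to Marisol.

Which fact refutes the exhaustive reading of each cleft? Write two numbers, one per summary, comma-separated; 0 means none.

0, 4

Summary (i) focuses "Marisol" (the recipient); background Pavel as agent and the journal as thing and at the quarry as setting. No fact matches that background with a different recipient, so 0.
Summary (ii) focuses "at the quarry" (the setting); background Pavel as agent and the journal as thing and Marisol as recipient. Fact (4) matches that background with setting = at the warehouse — refutes (ii).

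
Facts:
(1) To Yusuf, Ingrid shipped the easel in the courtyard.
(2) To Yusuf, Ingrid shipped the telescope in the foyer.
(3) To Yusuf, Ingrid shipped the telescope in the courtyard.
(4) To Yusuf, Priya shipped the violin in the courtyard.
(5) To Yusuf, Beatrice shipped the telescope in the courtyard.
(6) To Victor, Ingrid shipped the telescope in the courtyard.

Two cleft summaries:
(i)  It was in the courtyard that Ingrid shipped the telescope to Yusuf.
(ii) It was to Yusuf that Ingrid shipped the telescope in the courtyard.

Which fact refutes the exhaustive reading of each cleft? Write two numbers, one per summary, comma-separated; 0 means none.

2, 6

Summary (i) focuses "in the courtyard" (the setting); background same agent, thing, recipient (Ingrid / the telescope / Yusuf). Fact (2) matches that background with setting = in the foyer — refutes (i).
Summary (ii) focuses "Yusuf" (the recipient); background same agent, thing, setting (Ingrid / the telescope / in the courtyard). Fact (6) matches that background with recipient = Victor — refutes (ii).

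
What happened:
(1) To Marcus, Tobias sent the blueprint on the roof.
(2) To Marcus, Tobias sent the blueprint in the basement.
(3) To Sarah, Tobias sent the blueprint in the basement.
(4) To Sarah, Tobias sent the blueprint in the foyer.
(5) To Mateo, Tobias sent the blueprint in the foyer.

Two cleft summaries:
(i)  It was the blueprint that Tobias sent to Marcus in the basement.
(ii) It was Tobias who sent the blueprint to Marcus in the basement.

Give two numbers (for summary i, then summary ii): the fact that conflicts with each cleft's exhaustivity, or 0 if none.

Summary (i) focuses "the blueprint" (the thing); background same agent, recipient, setting (Tobias / Marcus / in the basement). No fact matches that background with a different thing, so 0.
Summary (ii) focuses "Tobias" (the agent); background same thing, recipient, setting (the blueprint / Marcus / in the basement). No fact matches that background with a different agent, so 0.

0, 0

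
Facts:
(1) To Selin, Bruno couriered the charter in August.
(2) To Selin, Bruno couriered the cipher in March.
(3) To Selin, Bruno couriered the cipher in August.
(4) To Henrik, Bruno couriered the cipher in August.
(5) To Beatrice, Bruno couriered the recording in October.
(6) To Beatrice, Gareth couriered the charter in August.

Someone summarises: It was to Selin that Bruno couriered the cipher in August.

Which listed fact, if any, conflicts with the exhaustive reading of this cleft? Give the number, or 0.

The cleft puts "Selin" in focus and presupposes the open proposition with Bruno as agent and the cipher as thing and in August as setting.
Exhaustivity: Selin is the only recipient satisfying that background.
Fact (4) shares the background but with recipient = Henrik; exhaustivity is violated.

4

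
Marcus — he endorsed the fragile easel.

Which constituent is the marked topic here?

The construction explicitly marks "Marcus" as what the sentence is about — the topic.
The remainder of the clause is the comment (what is said about the topic).

Marcus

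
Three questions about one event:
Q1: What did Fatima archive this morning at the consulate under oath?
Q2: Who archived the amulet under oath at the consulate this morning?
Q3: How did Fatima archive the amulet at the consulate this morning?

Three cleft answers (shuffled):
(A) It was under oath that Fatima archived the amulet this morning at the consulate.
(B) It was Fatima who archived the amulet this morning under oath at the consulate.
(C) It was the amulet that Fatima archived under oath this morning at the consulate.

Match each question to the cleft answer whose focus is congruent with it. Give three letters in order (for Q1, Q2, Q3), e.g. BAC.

Q1 asks about the direct object; cleft (C) focuses "the amulet", which is the direct object — so Q1 → C.
Q2 asks about the subject (agent); cleft (B) focuses "Fatima", which is the subject (agent) — so Q2 → B.
Q3 asks about the manner; cleft (A) focuses "under oath", which is the manner — so Q3 → A.
Mapping: Q1→C, Q2→B, Q3→A.

CBA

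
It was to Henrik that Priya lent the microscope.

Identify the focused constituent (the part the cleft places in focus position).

In an it-cleft "It was X that/who ...", the clefted constituent X is the focus; the that/who-clause expresses the presupposed open proposition.
Here the focus is "to Henrik". The backgrounded (presupposed) material includes "Priya" and "the microscope".

to Henrik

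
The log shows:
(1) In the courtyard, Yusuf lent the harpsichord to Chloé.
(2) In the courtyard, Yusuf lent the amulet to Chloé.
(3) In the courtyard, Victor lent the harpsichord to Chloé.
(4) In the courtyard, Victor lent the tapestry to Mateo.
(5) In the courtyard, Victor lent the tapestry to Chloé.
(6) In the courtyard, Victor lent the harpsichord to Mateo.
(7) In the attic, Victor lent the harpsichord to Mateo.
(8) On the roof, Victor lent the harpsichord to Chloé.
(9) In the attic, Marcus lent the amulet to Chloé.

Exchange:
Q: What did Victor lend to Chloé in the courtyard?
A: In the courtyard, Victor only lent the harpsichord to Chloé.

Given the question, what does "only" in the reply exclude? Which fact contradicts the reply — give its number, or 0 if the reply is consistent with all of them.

5

The question "What did ...?" targets the thing, so in the reply the focus falls on "the harpsichord".
"Only" then excludes alternative things while the background — Victor as agent and Chloé as recipient and in the courtyard as setting — is held fixed.
Fact (5) shares the background with a different thing (the tapestry) — counterexample.
(Fact (6) would refute a reading with focus on the recipient — but that is not what the question asks.)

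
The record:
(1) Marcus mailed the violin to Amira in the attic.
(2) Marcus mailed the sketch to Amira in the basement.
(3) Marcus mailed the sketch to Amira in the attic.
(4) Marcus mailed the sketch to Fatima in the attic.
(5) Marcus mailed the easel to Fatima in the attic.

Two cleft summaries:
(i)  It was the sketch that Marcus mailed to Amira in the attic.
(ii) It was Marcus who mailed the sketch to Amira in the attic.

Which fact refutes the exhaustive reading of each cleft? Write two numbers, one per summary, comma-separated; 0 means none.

(i): focus "the sketch". Looking for agent = Marcus, recipient = Amira, setting = in the attic with some other thing — fact (1) has the violin there. Refuted.
(ii): focus "Marcus". No fact shares thing = the sketch, recipient = Amira, setting = in the attic with a different agent. 0.

1, 0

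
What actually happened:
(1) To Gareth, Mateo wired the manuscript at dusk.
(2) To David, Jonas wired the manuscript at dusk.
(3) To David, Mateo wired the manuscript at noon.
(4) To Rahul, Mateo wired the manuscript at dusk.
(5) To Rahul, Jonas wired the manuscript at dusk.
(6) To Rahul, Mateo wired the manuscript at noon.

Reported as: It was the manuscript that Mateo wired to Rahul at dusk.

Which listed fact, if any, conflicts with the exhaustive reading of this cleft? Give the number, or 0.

0

Focus of the cleft: "the manuscript" (the thing). Presupposed background: agent = Mateo, recipient = Rahul, setting = at dusk.
Exhaustivity: the manuscript is the only thing satisfying that background.
Every other fact differs from the presupposition on some backgrounded slot, so none challenges the exhaustivity.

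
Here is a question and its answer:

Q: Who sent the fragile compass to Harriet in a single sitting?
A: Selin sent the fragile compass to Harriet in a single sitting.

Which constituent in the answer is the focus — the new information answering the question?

The wh-word "who" asks about the subject (agent).
In the answer, "the fragile compass", "to Harriet" and "in a single sitting" are given — repeated from the question.
The constituent filling the subject (agent) gap is "Selin"; that is the focus and would carry nuclear stress.

Selin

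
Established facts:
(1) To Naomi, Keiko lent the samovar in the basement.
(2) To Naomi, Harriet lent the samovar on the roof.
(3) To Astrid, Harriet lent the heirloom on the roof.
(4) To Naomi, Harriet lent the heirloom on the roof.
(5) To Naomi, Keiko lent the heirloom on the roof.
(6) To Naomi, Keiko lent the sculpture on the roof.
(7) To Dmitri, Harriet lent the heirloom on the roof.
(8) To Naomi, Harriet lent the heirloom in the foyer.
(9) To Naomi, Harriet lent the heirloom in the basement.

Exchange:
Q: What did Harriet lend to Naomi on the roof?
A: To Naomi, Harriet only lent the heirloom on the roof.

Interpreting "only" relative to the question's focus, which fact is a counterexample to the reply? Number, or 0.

The question "What did ...?" targets the thing, so in the reply the focus falls on "the heirloom".
"Only" then excludes alternative things while the background — Harriet as agent and Naomi as recipient and on the roof as setting — is held fixed.
Fact (2) shares the background with a different thing (the samovar) — counterexample.
(Fact (8) would refute a reading with focus on the setting — but that is not what the question asks.)

2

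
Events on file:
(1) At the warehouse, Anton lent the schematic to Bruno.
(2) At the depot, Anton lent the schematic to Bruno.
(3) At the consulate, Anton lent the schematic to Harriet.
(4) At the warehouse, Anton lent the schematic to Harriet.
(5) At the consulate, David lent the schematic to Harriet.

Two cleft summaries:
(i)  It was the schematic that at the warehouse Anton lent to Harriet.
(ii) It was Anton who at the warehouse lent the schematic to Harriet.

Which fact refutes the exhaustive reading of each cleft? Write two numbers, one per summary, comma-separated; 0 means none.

Summary (i) focuses "the schematic" (the thing); background agent = Anton, recipient = Harriet, setting = at the warehouse. No fact matches that background with a different thing, so 0.
Summary (ii) focuses "Anton" (the agent); background thing = the schematic, recipient = Harriet, setting = at the warehouse. No fact matches that background with a different agent, so 0.

0, 0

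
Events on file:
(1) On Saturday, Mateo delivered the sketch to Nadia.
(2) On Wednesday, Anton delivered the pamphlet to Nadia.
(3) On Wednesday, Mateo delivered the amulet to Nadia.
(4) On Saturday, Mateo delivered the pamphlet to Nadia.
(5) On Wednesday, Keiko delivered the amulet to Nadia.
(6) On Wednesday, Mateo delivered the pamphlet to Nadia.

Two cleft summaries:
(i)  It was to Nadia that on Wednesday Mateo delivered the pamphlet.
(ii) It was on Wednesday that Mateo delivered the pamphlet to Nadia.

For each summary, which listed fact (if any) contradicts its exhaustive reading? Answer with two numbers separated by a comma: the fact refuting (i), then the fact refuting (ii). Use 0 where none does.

(i): focus "Nadia". No fact shares agent = Mateo, thing = the pamphlet, setting = on Wednesday with a different recipient. 0.
(ii): focus "on Wednesday". Looking for agent = Mateo, thing = the pamphlet, recipient = Nadia with some other setting — fact (4) has on Saturday there. Refuted.

0, 4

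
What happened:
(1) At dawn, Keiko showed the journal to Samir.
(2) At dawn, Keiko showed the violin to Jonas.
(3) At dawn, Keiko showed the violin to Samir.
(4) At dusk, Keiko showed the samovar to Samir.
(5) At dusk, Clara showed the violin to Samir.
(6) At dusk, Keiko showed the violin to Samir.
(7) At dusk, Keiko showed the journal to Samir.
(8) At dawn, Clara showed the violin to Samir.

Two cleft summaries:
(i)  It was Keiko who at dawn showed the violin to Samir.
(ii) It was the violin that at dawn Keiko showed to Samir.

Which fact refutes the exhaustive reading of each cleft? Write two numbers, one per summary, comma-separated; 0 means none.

8, 1

Summary (i) focuses "Keiko" (the agent); background same thing, recipient, setting (the violin / Samir / at dawn). Fact (8) matches that background with agent = Clara — refutes (i).
Summary (ii) focuses "the violin" (the thing); background same agent, recipient, setting (Keiko / Samir / at dawn). Fact (1) matches that background with thing = the journal — refutes (ii).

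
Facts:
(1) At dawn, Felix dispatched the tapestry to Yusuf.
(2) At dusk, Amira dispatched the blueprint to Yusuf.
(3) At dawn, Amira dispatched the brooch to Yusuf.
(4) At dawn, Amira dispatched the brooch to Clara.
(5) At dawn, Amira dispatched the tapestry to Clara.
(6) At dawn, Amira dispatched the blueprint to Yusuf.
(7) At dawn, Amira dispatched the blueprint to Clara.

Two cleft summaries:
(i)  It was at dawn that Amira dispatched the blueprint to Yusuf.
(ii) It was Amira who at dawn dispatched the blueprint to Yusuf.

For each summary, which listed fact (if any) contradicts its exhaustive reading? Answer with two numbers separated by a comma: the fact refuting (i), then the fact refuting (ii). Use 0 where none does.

2, 0

(i): focus "at dawn". Looking for same agent, thing, recipient (Amira / the blueprint / Yusuf) with some other setting — fact (2) has at dusk there. Refuted.
(ii): focus "Amira". No fact shares same thing, recipient, setting (the blueprint / Yusuf / at dawn) with a different agent. 0.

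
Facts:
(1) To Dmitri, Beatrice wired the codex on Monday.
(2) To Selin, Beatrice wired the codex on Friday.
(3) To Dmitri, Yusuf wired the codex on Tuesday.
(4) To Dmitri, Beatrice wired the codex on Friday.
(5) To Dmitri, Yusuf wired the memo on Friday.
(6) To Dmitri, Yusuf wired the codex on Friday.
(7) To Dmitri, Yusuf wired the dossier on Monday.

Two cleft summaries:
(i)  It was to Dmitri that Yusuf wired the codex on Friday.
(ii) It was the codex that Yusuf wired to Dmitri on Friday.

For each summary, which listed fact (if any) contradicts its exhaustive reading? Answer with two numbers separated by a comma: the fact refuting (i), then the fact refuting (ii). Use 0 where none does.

0, 5

(i): focus "Dmitri". No fact shares same agent, thing, setting (Yusuf / the codex / on Friday) with a different recipient. 0.
(ii): focus "the codex". Looking for same agent, recipient, setting (Yusuf / Dmitri / on Friday) with some other thing — fact (5) has the memo there. Refuted.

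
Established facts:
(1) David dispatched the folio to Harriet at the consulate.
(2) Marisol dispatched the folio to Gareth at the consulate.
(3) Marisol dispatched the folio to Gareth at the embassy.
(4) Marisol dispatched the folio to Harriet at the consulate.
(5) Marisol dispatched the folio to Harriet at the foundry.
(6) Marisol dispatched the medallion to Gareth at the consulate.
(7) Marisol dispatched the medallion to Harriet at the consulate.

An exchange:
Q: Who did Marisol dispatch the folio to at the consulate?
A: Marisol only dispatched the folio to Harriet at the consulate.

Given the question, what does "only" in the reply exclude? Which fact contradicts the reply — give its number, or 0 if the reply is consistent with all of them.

2

Answering "Who did ... to ...?" puts focus on the recipient — here, "Harriet".
"Only" then excludes alternative recipients while the background — Marisol as agent and the folio as thing and at the consulate as setting — is held fixed.
Fact (2) keeps Marisol as agent and the folio as thing and at the consulate as setting but has recipient = Gareth; that refutes the reply.
(Fact (7) would refute a reading with focus on the thing — but that is not what the question asks.)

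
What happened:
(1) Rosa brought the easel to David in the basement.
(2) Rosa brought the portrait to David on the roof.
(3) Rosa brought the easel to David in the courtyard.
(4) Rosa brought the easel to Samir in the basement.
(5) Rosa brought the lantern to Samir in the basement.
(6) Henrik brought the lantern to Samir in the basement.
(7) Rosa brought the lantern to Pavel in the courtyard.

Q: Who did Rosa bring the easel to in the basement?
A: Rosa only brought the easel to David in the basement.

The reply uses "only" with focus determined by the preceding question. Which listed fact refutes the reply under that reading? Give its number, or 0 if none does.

Answering "Who did ... to ...?" puts focus on the recipient — here, "David".
So "only" ranges over recipients; the rest (Rosa as agent and the easel as thing and in the basement as setting) is presupposed.
Fact (4) keeps Rosa as agent and the easel as thing and in the basement as setting but has recipient = Samir; that refutes the reply.
(Fact (3) would refute a reading with focus on the setting — but that is not what the question asks.)

4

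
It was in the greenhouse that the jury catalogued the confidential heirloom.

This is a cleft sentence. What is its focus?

In an it-cleft "It was X that/who ...", the clefted constituent X is the focus; the that/who-clause expresses the presupposed open proposition.
Here the focus is "in the greenhouse". The backgrounded (presupposed) material includes "the jury" and "the confidential heirloom".

in the greenhouse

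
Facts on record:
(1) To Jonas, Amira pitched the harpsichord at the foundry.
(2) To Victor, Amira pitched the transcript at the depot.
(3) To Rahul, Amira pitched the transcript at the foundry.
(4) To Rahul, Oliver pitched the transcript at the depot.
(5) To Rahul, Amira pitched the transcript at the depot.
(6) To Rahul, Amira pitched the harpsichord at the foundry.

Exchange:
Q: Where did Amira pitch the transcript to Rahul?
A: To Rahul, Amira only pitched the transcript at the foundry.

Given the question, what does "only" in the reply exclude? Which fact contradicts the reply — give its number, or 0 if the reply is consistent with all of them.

5

The question "Where did ...?" targets the setting, so in the reply the focus falls on "at the foundry".
So "only" ranges over settings; the rest (agent = Amira, thing = the transcript, recipient = Rahul) is presupposed.
Fact (5) keeps agent = Amira, thing = the transcript, recipient = Rahul but has setting = at the depot; that refutes the reply.
(Fact (6) would refute a reading with focus on the thing — but that is not what the question asks.)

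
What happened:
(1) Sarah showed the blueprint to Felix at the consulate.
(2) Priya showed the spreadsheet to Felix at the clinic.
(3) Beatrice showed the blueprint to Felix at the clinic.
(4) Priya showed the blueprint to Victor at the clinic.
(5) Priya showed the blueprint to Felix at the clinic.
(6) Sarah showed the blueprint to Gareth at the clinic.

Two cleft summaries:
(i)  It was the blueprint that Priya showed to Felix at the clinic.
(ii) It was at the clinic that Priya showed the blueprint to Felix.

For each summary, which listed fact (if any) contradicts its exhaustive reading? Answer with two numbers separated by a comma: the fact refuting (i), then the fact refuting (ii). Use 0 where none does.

(i): focus "the blueprint". Looking for same agent, recipient, setting (Priya / Felix / at the clinic) with some other thing — fact (2) has the spreadsheet there. Refuted.
(ii): focus "at the clinic". No fact shares same agent, thing, recipient (Priya / the blueprint / Felix) with a different setting. 0.

2, 0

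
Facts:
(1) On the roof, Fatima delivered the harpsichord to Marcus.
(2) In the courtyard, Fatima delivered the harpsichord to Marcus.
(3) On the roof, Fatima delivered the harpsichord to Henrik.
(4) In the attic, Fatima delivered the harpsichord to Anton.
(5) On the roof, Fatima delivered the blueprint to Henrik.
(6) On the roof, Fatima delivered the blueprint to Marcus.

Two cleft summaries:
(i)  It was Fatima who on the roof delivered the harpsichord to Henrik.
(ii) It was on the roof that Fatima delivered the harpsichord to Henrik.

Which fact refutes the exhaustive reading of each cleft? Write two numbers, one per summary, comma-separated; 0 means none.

Summary (i) focuses "Fatima" (the agent); background thing = the harpsichord, recipient = Henrik, setting = on the roof. No fact matches that background with a different agent, so 0.
Summary (ii) focuses "on the roof" (the setting); background agent = Fatima, thing = the harpsichord, recipient = Henrik. No fact matches that background with a different setting, so 0.

0, 0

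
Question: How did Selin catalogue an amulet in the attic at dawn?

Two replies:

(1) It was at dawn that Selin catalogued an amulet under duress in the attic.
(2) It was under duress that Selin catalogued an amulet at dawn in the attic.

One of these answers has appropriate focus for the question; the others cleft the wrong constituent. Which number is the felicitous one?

The question word "how" targets the manner.
Option (1) clefts "at dawn" — the time, not what was asked.
Option (2) clefts "under duress" — that matches what the question asks about.
So the congruent reply is (2).

2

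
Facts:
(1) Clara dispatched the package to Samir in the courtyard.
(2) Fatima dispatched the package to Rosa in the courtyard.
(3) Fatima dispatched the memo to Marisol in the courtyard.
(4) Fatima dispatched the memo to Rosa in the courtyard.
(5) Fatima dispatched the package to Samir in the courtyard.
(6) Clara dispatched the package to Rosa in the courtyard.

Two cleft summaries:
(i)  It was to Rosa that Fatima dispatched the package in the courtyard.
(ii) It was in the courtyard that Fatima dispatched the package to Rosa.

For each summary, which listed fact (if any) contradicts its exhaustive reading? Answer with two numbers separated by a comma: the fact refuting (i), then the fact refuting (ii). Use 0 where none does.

5, 0

(i): focus "Rosa". Looking for same agent, thing, setting (Fatima / the package / in the courtyard) with some other recipient — fact (5) has Samir there. Refuted.
(ii): focus "in the courtyard". No fact shares same agent, thing, recipient (Fatima / the package / Rosa) with a different setting. 0.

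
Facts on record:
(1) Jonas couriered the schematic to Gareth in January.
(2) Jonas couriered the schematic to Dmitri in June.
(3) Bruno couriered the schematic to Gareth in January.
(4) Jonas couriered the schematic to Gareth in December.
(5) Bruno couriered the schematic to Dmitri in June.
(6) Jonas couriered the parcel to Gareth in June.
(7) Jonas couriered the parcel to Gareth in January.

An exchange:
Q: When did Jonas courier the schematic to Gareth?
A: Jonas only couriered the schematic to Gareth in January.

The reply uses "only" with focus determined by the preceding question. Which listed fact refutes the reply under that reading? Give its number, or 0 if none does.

4

Answering "When did ...?" puts focus on the setting — here, "in January".
"Only" then excludes alternative settings while the background — same agent, thing, recipient (Jonas / the schematic / Gareth) — is held fixed.
Fact (4) shares the background with a different setting (in December) — counterexample.
(Fact (7) would refute a reading with focus on the thing — but that is not what the question asks.)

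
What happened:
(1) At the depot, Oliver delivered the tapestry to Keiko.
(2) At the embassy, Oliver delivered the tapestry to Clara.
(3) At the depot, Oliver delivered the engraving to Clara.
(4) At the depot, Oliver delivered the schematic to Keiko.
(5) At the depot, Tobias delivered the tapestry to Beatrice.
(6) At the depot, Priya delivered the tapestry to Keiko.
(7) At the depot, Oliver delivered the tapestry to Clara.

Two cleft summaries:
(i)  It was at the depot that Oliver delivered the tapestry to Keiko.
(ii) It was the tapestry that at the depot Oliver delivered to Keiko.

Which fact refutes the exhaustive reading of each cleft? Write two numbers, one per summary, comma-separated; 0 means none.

Summary (i) focuses "at the depot" (the setting); background same agent, thing, recipient (Oliver / the tapestry / Keiko). No fact matches that background with a different setting, so 0.
Summary (ii) focuses "the tapestry" (the thing); background same agent, recipient, setting (Oliver / Keiko / at the depot). Fact (4) matches that background with thing = the schematic — refutes (ii).

0, 4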